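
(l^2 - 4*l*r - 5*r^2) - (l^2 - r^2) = -4*l*r - 4*r^2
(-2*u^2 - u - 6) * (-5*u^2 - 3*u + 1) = 10*u^4 + 11*u^3 + 31*u^2 + 17*u - 6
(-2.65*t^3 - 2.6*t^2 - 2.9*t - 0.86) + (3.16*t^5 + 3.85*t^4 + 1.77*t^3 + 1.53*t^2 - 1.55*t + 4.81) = 3.16*t^5 + 3.85*t^4 - 0.88*t^3 - 1.07*t^2 - 4.45*t + 3.95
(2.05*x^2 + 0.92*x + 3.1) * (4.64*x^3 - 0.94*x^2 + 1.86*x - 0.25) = 9.512*x^5 + 2.3418*x^4 + 17.3322*x^3 - 1.7153*x^2 + 5.536*x - 0.775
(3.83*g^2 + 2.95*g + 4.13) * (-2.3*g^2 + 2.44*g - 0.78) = -8.809*g^4 + 2.5602*g^3 - 5.2884*g^2 + 7.7762*g - 3.2214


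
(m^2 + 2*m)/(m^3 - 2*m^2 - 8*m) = 1/(m - 4)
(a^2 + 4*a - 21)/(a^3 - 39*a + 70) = (a - 3)/(a^2 - 7*a + 10)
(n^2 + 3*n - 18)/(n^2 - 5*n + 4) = (n^2 + 3*n - 18)/(n^2 - 5*n + 4)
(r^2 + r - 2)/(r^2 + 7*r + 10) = (r - 1)/(r + 5)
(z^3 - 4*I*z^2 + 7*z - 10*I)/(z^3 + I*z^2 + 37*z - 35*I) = (z + 2*I)/(z + 7*I)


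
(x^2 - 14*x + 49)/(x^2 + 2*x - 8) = (x^2 - 14*x + 49)/(x^2 + 2*x - 8)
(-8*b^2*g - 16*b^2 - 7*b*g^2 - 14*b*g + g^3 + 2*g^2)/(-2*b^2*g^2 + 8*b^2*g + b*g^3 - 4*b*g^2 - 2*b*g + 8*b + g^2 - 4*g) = (8*b^2*g + 16*b^2 + 7*b*g^2 + 14*b*g - g^3 - 2*g^2)/(2*b^2*g^2 - 8*b^2*g - b*g^3 + 4*b*g^2 + 2*b*g - 8*b - g^2 + 4*g)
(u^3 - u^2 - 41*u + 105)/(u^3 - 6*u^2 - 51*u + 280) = (u - 3)/(u - 8)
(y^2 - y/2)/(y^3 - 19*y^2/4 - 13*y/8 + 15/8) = 4*y/(4*y^2 - 17*y - 15)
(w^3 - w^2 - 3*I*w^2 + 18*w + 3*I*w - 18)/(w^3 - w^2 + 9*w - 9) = (w - 6*I)/(w - 3*I)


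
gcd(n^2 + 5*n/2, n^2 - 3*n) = n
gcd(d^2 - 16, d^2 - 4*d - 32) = d + 4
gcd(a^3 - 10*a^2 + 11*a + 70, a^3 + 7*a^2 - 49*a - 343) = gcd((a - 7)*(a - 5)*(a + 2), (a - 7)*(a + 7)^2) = a - 7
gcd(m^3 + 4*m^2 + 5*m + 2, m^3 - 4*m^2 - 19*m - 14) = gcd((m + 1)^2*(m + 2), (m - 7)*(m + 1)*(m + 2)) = m^2 + 3*m + 2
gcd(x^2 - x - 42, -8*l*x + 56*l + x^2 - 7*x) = x - 7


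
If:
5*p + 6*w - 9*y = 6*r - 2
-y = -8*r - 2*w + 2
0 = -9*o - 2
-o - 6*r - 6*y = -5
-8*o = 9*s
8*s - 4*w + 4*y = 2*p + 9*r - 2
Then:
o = -2/9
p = 1231/621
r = 985/1863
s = 16/81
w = -2345/2484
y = 1273/3726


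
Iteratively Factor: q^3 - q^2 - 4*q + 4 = (q - 2)*(q^2 + q - 2) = (q - 2)*(q - 1)*(q + 2)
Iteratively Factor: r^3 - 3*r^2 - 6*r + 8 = (r - 1)*(r^2 - 2*r - 8) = (r - 4)*(r - 1)*(r + 2)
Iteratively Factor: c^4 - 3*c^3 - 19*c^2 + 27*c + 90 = (c - 3)*(c^3 - 19*c - 30) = (c - 5)*(c - 3)*(c^2 + 5*c + 6) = (c - 5)*(c - 3)*(c + 2)*(c + 3)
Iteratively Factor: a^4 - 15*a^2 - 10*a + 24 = (a - 4)*(a^3 + 4*a^2 + a - 6) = (a - 4)*(a - 1)*(a^2 + 5*a + 6) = (a - 4)*(a - 1)*(a + 2)*(a + 3)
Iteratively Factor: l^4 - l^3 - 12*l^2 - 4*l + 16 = (l + 2)*(l^3 - 3*l^2 - 6*l + 8) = (l - 4)*(l + 2)*(l^2 + l - 2) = (l - 4)*(l + 2)^2*(l - 1)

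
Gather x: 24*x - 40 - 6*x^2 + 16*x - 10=-6*x^2 + 40*x - 50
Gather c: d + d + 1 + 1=2*d + 2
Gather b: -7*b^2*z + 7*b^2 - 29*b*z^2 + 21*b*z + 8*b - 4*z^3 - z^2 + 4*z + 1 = b^2*(7 - 7*z) + b*(-29*z^2 + 21*z + 8) - 4*z^3 - z^2 + 4*z + 1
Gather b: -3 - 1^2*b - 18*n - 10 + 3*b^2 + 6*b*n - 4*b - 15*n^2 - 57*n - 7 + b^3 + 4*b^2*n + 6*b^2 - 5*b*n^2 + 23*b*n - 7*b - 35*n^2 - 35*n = b^3 + b^2*(4*n + 9) + b*(-5*n^2 + 29*n - 12) - 50*n^2 - 110*n - 20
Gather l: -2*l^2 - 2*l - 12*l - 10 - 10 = -2*l^2 - 14*l - 20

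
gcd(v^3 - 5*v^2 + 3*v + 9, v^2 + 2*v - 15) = v - 3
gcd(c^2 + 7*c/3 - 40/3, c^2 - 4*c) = 1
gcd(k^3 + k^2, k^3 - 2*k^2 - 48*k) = k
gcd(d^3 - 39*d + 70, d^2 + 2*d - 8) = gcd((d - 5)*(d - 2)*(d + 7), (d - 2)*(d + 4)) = d - 2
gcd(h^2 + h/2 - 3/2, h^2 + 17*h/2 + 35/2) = 1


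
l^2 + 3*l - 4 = (l - 1)*(l + 4)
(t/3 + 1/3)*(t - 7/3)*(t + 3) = t^3/3 + 5*t^2/9 - 19*t/9 - 7/3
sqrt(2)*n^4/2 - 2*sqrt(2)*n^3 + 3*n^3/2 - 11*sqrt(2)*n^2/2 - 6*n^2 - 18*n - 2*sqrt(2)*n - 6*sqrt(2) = (n - 6)*(n + sqrt(2)/2)*(n + sqrt(2))*(sqrt(2)*n/2 + sqrt(2))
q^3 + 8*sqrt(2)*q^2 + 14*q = q*(q + sqrt(2))*(q + 7*sqrt(2))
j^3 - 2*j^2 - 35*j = j*(j - 7)*(j + 5)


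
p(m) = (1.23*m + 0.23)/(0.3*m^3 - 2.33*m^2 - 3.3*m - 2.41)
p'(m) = (1.23*m + 0.23)*(-0.9*m^2 + 4.66*m + 3.3)/(0.3*m^3 - 2.33*m^2 - 3.3*m - 2.41)^2 + 1.23/(0.3*m^3 - 2.33*m^2 - 3.3*m - 2.41)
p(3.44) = -0.15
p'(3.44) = 0.00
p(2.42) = -0.16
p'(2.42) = 0.01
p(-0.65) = 0.43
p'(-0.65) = -0.89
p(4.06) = -0.15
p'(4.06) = -0.00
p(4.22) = -0.15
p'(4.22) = -0.00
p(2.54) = -0.16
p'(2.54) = 0.01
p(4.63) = -0.16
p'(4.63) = -0.01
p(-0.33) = 0.11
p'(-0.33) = -0.89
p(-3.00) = 0.16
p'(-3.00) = 0.08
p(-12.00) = 0.02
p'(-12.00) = 0.00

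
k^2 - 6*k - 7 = (k - 7)*(k + 1)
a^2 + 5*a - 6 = (a - 1)*(a + 6)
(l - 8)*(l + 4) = l^2 - 4*l - 32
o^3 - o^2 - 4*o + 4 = (o - 2)*(o - 1)*(o + 2)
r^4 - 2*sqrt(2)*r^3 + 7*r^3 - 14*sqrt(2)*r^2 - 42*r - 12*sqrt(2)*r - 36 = (r + 1)*(r + 6)*(r - 3*sqrt(2))*(r + sqrt(2))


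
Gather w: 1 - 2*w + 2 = 3 - 2*w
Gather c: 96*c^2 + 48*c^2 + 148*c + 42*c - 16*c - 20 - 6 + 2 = 144*c^2 + 174*c - 24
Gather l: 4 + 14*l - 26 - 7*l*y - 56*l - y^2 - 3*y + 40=l*(-7*y - 42) - y^2 - 3*y + 18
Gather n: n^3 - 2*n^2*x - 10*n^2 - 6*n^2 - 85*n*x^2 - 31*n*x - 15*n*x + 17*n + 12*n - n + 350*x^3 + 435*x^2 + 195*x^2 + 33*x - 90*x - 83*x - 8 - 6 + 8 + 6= n^3 + n^2*(-2*x - 16) + n*(-85*x^2 - 46*x + 28) + 350*x^3 + 630*x^2 - 140*x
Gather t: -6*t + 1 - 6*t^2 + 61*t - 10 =-6*t^2 + 55*t - 9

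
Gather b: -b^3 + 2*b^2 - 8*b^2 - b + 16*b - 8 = -b^3 - 6*b^2 + 15*b - 8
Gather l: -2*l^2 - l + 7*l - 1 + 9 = -2*l^2 + 6*l + 8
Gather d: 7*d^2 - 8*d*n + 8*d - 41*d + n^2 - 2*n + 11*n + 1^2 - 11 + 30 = 7*d^2 + d*(-8*n - 33) + n^2 + 9*n + 20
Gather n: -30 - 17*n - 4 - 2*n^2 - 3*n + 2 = -2*n^2 - 20*n - 32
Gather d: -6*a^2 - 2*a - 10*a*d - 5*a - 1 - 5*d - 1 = -6*a^2 - 7*a + d*(-10*a - 5) - 2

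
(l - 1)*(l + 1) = l^2 - 1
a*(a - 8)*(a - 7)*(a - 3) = a^4 - 18*a^3 + 101*a^2 - 168*a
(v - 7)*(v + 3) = v^2 - 4*v - 21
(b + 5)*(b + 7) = b^2 + 12*b + 35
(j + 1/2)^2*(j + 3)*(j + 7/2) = j^4 + 15*j^3/2 + 69*j^2/4 + 97*j/8 + 21/8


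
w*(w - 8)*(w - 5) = w^3 - 13*w^2 + 40*w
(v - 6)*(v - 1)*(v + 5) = v^3 - 2*v^2 - 29*v + 30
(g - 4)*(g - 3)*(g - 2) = g^3 - 9*g^2 + 26*g - 24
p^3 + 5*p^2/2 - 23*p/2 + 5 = (p - 2)*(p - 1/2)*(p + 5)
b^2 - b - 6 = (b - 3)*(b + 2)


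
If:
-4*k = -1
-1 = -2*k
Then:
No Solution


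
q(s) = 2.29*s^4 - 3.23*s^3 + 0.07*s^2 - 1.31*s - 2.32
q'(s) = 9.16*s^3 - 9.69*s^2 + 0.14*s - 1.31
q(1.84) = 1.63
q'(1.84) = 23.20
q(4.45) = 606.60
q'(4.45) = 614.62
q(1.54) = -3.09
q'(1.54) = 9.38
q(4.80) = 851.42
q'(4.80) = 789.13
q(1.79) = 0.54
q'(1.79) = 20.43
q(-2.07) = 71.39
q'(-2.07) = -124.37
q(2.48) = 32.22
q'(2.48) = 79.16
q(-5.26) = 2229.56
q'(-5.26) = -1603.21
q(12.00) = 41896.04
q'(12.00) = 14433.49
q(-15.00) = 126865.58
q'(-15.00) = -33098.66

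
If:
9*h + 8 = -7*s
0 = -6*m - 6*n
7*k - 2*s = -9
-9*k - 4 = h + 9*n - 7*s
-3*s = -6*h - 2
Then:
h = -38/69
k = -227/161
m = -2993/4347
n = 2993/4347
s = -10/23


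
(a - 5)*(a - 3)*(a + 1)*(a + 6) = a^4 - a^3 - 35*a^2 + 57*a + 90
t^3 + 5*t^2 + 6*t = t*(t + 2)*(t + 3)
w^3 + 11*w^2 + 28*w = w*(w + 4)*(w + 7)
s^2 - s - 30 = (s - 6)*(s + 5)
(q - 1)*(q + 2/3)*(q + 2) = q^3 + 5*q^2/3 - 4*q/3 - 4/3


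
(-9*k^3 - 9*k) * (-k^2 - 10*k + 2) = 9*k^5 + 90*k^4 - 9*k^3 + 90*k^2 - 18*k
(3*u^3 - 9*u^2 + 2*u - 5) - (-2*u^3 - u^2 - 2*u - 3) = 5*u^3 - 8*u^2 + 4*u - 2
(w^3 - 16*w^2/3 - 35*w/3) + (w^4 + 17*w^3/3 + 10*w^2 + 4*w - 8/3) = w^4 + 20*w^3/3 + 14*w^2/3 - 23*w/3 - 8/3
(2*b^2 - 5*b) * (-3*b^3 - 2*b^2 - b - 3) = -6*b^5 + 11*b^4 + 8*b^3 - b^2 + 15*b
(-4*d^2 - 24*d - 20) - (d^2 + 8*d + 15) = -5*d^2 - 32*d - 35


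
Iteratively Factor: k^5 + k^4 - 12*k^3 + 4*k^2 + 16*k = (k - 2)*(k^4 + 3*k^3 - 6*k^2 - 8*k) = (k - 2)*(k + 4)*(k^3 - k^2 - 2*k) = k*(k - 2)*(k + 4)*(k^2 - k - 2) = k*(k - 2)^2*(k + 4)*(k + 1)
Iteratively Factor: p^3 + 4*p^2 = (p)*(p^2 + 4*p) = p^2*(p + 4)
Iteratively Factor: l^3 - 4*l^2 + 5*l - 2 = (l - 1)*(l^2 - 3*l + 2) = (l - 2)*(l - 1)*(l - 1)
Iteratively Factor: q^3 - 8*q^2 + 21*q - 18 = (q - 3)*(q^2 - 5*q + 6) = (q - 3)^2*(q - 2)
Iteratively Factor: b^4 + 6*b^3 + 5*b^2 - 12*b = (b)*(b^3 + 6*b^2 + 5*b - 12) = b*(b + 4)*(b^2 + 2*b - 3) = b*(b + 3)*(b + 4)*(b - 1)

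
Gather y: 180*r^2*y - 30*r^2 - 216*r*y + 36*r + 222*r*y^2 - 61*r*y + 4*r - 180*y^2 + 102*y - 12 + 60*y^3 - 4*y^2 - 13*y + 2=-30*r^2 + 40*r + 60*y^3 + y^2*(222*r - 184) + y*(180*r^2 - 277*r + 89) - 10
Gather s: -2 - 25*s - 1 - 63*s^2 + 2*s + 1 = -63*s^2 - 23*s - 2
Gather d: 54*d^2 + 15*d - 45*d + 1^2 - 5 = 54*d^2 - 30*d - 4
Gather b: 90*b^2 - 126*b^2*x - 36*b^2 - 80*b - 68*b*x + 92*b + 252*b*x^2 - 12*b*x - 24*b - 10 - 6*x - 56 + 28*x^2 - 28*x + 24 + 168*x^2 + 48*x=b^2*(54 - 126*x) + b*(252*x^2 - 80*x - 12) + 196*x^2 + 14*x - 42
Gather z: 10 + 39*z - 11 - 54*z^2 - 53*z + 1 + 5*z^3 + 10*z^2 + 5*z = 5*z^3 - 44*z^2 - 9*z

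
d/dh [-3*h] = -3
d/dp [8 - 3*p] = -3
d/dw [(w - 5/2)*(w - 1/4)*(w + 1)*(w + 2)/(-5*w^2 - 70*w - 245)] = (-16*w^4 - 226*w^3 - 42*w^2 + 601*w + 223)/(40*(w^3 + 21*w^2 + 147*w + 343))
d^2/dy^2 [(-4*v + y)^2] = 2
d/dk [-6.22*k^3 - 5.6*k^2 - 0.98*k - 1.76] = -18.66*k^2 - 11.2*k - 0.98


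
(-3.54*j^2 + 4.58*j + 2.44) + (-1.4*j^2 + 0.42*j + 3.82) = -4.94*j^2 + 5.0*j + 6.26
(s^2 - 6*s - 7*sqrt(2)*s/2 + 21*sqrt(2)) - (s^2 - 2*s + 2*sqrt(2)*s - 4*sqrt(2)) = -11*sqrt(2)*s/2 - 4*s + 25*sqrt(2)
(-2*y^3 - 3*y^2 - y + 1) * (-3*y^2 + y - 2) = 6*y^5 + 7*y^4 + 4*y^3 + 2*y^2 + 3*y - 2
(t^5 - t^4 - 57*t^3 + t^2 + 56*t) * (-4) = -4*t^5 + 4*t^4 + 228*t^3 - 4*t^2 - 224*t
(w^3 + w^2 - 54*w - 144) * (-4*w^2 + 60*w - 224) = -4*w^5 + 56*w^4 + 52*w^3 - 2888*w^2 + 3456*w + 32256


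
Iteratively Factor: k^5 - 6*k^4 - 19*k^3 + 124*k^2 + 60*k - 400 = (k - 5)*(k^4 - k^3 - 24*k^2 + 4*k + 80) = (k - 5)^2*(k^3 + 4*k^2 - 4*k - 16) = (k - 5)^2*(k + 2)*(k^2 + 2*k - 8) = (k - 5)^2*(k + 2)*(k + 4)*(k - 2)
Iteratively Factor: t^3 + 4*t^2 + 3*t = (t + 3)*(t^2 + t) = (t + 1)*(t + 3)*(t)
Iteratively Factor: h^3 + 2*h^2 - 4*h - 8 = (h - 2)*(h^2 + 4*h + 4) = (h - 2)*(h + 2)*(h + 2)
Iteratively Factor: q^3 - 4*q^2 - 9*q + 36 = (q - 4)*(q^2 - 9) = (q - 4)*(q + 3)*(q - 3)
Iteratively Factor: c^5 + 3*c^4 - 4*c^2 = (c)*(c^4 + 3*c^3 - 4*c) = c*(c + 2)*(c^3 + c^2 - 2*c) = c*(c + 2)^2*(c^2 - c) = c*(c - 1)*(c + 2)^2*(c)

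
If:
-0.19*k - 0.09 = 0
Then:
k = -0.47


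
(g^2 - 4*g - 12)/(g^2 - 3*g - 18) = (g + 2)/(g + 3)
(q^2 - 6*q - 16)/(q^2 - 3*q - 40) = (q + 2)/(q + 5)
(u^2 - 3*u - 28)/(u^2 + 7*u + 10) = (u^2 - 3*u - 28)/(u^2 + 7*u + 10)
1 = 1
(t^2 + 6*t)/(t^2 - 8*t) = (t + 6)/(t - 8)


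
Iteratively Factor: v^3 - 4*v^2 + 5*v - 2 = (v - 1)*(v^2 - 3*v + 2) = (v - 2)*(v - 1)*(v - 1)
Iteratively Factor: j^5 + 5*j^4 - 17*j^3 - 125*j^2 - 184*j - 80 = (j + 4)*(j^4 + j^3 - 21*j^2 - 41*j - 20) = (j + 4)^2*(j^3 - 3*j^2 - 9*j - 5) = (j + 1)*(j + 4)^2*(j^2 - 4*j - 5) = (j - 5)*(j + 1)*(j + 4)^2*(j + 1)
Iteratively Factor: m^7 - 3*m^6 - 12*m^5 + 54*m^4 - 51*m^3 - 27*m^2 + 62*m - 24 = (m - 1)*(m^6 - 2*m^5 - 14*m^4 + 40*m^3 - 11*m^2 - 38*m + 24) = (m - 2)*(m - 1)*(m^5 - 14*m^3 + 12*m^2 + 13*m - 12) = (m - 2)*(m - 1)*(m + 1)*(m^4 - m^3 - 13*m^2 + 25*m - 12) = (m - 2)*(m - 1)^2*(m + 1)*(m^3 - 13*m + 12) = (m - 2)*(m - 1)^2*(m + 1)*(m + 4)*(m^2 - 4*m + 3) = (m - 2)*(m - 1)^3*(m + 1)*(m + 4)*(m - 3)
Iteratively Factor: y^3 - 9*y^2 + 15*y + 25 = (y - 5)*(y^2 - 4*y - 5) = (y - 5)^2*(y + 1)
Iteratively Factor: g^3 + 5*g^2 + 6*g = (g + 2)*(g^2 + 3*g) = g*(g + 2)*(g + 3)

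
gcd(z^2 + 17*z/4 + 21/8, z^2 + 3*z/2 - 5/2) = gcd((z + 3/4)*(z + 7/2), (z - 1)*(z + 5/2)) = 1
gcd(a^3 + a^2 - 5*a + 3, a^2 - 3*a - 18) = a + 3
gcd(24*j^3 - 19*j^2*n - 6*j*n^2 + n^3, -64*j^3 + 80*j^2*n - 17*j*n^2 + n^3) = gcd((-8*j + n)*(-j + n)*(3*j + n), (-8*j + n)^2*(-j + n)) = 8*j^2 - 9*j*n + n^2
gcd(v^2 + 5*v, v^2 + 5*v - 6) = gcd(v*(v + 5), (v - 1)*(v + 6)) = 1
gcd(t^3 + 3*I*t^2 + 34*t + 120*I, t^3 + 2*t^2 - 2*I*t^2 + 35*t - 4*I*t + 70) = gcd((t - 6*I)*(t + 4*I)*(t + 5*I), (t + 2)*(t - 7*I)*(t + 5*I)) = t + 5*I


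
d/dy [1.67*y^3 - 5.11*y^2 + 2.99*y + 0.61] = 5.01*y^2 - 10.22*y + 2.99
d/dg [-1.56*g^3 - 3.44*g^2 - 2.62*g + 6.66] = -4.68*g^2 - 6.88*g - 2.62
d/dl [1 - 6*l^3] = -18*l^2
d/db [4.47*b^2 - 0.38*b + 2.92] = 8.94*b - 0.38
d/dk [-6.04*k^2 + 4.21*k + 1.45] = 4.21 - 12.08*k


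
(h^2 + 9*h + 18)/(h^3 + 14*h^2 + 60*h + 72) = (h + 3)/(h^2 + 8*h + 12)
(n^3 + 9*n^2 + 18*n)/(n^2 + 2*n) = (n^2 + 9*n + 18)/(n + 2)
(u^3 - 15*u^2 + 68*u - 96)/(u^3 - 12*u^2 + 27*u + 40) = (u^2 - 7*u + 12)/(u^2 - 4*u - 5)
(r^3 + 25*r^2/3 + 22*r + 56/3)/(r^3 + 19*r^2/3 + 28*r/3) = (r + 2)/r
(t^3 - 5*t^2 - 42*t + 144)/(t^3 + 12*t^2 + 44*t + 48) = (t^2 - 11*t + 24)/(t^2 + 6*t + 8)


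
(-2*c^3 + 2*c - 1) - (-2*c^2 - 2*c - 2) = -2*c^3 + 2*c^2 + 4*c + 1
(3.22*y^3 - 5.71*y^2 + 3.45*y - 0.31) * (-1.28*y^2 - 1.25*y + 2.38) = -4.1216*y^5 + 3.2838*y^4 + 10.3851*y^3 - 17.5055*y^2 + 8.5985*y - 0.7378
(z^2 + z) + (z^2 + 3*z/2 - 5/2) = 2*z^2 + 5*z/2 - 5/2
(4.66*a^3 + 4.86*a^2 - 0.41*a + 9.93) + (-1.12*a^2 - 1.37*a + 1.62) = 4.66*a^3 + 3.74*a^2 - 1.78*a + 11.55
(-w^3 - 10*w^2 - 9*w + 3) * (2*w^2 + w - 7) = -2*w^5 - 21*w^4 - 21*w^3 + 67*w^2 + 66*w - 21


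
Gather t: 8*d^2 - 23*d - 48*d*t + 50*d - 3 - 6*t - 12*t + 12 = 8*d^2 + 27*d + t*(-48*d - 18) + 9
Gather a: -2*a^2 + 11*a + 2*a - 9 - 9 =-2*a^2 + 13*a - 18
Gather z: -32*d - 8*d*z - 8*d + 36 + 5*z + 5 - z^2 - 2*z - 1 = -40*d - z^2 + z*(3 - 8*d) + 40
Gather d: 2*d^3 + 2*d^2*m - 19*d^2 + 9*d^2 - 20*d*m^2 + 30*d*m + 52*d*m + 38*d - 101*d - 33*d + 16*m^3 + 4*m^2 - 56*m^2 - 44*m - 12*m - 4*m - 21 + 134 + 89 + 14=2*d^3 + d^2*(2*m - 10) + d*(-20*m^2 + 82*m - 96) + 16*m^3 - 52*m^2 - 60*m + 216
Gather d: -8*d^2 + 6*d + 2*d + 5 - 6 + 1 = -8*d^2 + 8*d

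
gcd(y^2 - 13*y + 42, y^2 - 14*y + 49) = y - 7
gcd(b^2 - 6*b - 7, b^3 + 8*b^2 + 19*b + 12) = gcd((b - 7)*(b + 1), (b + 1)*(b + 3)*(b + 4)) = b + 1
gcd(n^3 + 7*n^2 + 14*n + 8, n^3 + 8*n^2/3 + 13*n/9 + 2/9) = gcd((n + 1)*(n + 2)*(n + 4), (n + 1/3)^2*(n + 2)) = n + 2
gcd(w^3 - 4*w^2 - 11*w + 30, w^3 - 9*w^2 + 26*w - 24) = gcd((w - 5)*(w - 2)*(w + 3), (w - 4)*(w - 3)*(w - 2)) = w - 2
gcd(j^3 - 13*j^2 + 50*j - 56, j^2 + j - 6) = j - 2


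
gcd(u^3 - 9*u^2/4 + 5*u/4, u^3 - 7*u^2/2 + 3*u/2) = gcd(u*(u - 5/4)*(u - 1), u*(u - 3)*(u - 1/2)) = u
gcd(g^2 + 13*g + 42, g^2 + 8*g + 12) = g + 6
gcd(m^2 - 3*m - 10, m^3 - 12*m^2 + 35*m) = m - 5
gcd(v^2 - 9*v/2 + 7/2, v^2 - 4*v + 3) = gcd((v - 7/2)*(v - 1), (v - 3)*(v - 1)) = v - 1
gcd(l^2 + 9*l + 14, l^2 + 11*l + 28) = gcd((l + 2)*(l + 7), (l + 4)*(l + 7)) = l + 7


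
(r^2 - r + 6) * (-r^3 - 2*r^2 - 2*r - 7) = -r^5 - r^4 - 6*r^3 - 17*r^2 - 5*r - 42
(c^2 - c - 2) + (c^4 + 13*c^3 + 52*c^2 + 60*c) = c^4 + 13*c^3 + 53*c^2 + 59*c - 2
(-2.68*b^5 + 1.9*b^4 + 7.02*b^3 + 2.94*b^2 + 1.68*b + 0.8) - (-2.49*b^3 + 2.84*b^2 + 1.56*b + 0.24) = -2.68*b^5 + 1.9*b^4 + 9.51*b^3 + 0.1*b^2 + 0.12*b + 0.56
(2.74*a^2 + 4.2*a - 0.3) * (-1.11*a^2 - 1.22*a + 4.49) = -3.0414*a^4 - 8.0048*a^3 + 7.5116*a^2 + 19.224*a - 1.347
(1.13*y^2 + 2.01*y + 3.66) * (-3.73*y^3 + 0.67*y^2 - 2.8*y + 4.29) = -4.2149*y^5 - 6.7402*y^4 - 15.4691*y^3 + 1.6719*y^2 - 1.6251*y + 15.7014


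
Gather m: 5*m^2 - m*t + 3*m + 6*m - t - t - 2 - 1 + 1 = 5*m^2 + m*(9 - t) - 2*t - 2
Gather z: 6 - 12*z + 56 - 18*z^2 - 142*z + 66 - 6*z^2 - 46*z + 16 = -24*z^2 - 200*z + 144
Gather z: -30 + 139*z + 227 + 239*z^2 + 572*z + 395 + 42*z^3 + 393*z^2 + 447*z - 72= 42*z^3 + 632*z^2 + 1158*z + 520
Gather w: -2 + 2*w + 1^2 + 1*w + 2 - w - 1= 2*w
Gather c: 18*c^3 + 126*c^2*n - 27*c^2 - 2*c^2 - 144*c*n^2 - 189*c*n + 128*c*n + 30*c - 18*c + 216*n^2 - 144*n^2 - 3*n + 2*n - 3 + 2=18*c^3 + c^2*(126*n - 29) + c*(-144*n^2 - 61*n + 12) + 72*n^2 - n - 1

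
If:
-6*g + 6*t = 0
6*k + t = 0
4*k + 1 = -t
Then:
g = -3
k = 1/2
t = -3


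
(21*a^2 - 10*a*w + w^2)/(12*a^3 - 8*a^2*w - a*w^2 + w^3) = (21*a^2 - 10*a*w + w^2)/(12*a^3 - 8*a^2*w - a*w^2 + w^3)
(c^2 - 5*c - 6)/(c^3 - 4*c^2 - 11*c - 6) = 1/(c + 1)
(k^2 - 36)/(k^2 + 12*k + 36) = (k - 6)/(k + 6)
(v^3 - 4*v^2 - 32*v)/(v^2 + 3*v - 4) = v*(v - 8)/(v - 1)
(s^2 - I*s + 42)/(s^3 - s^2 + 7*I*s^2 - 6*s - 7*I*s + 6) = (s - 7*I)/(s^2 + s*(-1 + I) - I)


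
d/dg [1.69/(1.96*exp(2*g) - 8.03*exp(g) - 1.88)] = (13.5707 - 6.6248*exp(g))*exp(g)/(-1.96*exp(2*g) + 8.03*exp(g) + 1.88)^2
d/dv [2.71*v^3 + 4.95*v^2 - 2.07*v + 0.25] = 8.13*v^2 + 9.9*v - 2.07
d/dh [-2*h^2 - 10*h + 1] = -4*h - 10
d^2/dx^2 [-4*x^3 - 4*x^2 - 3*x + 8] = -24*x - 8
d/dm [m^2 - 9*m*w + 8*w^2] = 2*m - 9*w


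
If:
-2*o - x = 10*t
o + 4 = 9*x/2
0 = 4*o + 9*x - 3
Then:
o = -5/6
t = 13/135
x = 19/27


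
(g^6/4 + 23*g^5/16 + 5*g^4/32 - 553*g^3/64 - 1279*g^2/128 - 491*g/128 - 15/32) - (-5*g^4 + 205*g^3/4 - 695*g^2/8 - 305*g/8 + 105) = g^6/4 + 23*g^5/16 + 165*g^4/32 - 3833*g^3/64 + 9841*g^2/128 + 4389*g/128 - 3375/32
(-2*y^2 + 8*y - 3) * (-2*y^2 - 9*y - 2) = 4*y^4 + 2*y^3 - 62*y^2 + 11*y + 6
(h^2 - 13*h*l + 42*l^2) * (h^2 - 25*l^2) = h^4 - 13*h^3*l + 17*h^2*l^2 + 325*h*l^3 - 1050*l^4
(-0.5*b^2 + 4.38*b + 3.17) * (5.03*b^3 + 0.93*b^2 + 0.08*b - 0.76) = -2.515*b^5 + 21.5664*b^4 + 19.9785*b^3 + 3.6785*b^2 - 3.0752*b - 2.4092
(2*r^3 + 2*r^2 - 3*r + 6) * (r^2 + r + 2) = 2*r^5 + 4*r^4 + 3*r^3 + 7*r^2 + 12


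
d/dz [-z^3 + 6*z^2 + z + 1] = -3*z^2 + 12*z + 1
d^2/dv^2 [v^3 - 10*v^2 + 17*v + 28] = 6*v - 20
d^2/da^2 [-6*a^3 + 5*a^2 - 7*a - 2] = 10 - 36*a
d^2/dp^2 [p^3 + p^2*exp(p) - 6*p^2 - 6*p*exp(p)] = p^2*exp(p) - 2*p*exp(p) + 6*p - 10*exp(p) - 12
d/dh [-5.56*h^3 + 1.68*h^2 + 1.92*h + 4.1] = -16.68*h^2 + 3.36*h + 1.92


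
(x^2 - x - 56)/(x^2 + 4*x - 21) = (x - 8)/(x - 3)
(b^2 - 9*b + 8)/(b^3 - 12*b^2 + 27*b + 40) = (b - 1)/(b^2 - 4*b - 5)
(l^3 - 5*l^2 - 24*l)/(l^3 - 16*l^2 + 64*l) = (l + 3)/(l - 8)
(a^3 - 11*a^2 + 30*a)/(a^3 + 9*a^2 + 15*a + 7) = a*(a^2 - 11*a + 30)/(a^3 + 9*a^2 + 15*a + 7)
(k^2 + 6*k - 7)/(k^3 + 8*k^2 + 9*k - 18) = (k + 7)/(k^2 + 9*k + 18)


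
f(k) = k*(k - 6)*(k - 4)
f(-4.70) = -437.52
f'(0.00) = 24.00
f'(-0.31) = 30.49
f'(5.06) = -0.39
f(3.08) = 8.27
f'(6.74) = 25.48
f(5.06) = -5.04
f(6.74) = 13.67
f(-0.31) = -8.43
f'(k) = k*(k - 6) + k*(k - 4) + (k - 6)*(k - 4)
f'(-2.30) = 85.87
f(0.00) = 0.00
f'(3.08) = -9.14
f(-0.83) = -27.38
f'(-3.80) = 143.32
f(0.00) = 0.00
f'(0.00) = 24.00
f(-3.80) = -290.47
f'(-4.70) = 184.27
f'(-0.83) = 42.67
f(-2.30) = -120.27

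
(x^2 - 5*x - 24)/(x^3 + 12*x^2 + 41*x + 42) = (x - 8)/(x^2 + 9*x + 14)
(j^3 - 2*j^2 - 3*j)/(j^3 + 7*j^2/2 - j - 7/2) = 2*j*(j - 3)/(2*j^2 + 5*j - 7)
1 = 1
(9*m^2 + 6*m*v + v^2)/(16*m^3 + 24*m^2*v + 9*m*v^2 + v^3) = (9*m^2 + 6*m*v + v^2)/(16*m^3 + 24*m^2*v + 9*m*v^2 + v^3)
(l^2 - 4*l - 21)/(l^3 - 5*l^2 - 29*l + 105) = (l + 3)/(l^2 + 2*l - 15)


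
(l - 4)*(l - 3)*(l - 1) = l^3 - 8*l^2 + 19*l - 12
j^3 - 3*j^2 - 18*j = j*(j - 6)*(j + 3)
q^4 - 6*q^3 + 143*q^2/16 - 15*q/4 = q*(q - 4)*(q - 5/4)*(q - 3/4)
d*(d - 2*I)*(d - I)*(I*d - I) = I*d^4 + 3*d^3 - I*d^3 - 3*d^2 - 2*I*d^2 + 2*I*d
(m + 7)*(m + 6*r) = m^2 + 6*m*r + 7*m + 42*r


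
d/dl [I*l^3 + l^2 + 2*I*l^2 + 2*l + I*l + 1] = 3*I*l^2 + l*(2 + 4*I) + 2 + I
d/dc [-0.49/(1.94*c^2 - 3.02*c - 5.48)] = (1.9012*c - 1.4798)/(-1.94*c^2 + 3.02*c + 5.48)^2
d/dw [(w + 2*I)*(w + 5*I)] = 2*w + 7*I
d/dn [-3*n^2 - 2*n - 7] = -6*n - 2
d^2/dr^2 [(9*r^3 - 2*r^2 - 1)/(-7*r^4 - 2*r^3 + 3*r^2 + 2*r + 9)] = 2*(-441*r^9 + 294*r^8 - 483*r^7 - 396*r^6 - 6534*r^5 + 399*r^4 + 371*r^3 - 255*r^2 - 2115*r + 139)/(343*r^12 + 294*r^11 - 357*r^10 - 538*r^9 - 1338*r^8 - 474*r^7 + 1155*r^6 + 1050*r^5 + 1638*r^4 + 154*r^3 - 837*r^2 - 486*r - 729)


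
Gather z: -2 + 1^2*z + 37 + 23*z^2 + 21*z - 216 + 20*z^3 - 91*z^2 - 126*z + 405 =20*z^3 - 68*z^2 - 104*z + 224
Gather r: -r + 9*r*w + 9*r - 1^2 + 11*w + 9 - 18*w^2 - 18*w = r*(9*w + 8) - 18*w^2 - 7*w + 8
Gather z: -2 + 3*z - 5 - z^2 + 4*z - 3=-z^2 + 7*z - 10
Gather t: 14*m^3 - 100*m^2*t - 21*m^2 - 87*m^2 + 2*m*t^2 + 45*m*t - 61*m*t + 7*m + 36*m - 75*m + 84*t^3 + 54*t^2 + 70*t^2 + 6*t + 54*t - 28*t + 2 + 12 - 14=14*m^3 - 108*m^2 - 32*m + 84*t^3 + t^2*(2*m + 124) + t*(-100*m^2 - 16*m + 32)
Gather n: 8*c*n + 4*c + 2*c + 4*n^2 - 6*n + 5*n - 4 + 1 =6*c + 4*n^2 + n*(8*c - 1) - 3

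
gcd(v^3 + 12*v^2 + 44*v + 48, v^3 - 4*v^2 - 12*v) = v + 2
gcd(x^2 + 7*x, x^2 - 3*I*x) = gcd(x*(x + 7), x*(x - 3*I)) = x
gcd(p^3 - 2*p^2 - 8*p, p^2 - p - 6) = p + 2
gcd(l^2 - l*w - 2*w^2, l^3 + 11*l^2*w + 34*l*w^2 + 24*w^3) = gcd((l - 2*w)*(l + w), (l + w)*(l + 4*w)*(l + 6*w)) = l + w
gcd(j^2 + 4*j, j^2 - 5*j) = j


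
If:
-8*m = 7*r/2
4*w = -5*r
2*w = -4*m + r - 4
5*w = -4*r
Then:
No Solution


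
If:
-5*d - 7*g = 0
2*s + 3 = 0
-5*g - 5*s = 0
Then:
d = -21/10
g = 3/2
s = -3/2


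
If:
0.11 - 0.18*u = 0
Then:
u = 0.61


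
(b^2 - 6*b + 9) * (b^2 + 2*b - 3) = b^4 - 4*b^3 - 6*b^2 + 36*b - 27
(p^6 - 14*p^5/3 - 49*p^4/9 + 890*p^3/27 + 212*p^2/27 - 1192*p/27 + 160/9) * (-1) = -p^6 + 14*p^5/3 + 49*p^4/9 - 890*p^3/27 - 212*p^2/27 + 1192*p/27 - 160/9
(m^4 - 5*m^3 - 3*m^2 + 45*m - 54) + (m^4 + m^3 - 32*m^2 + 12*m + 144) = 2*m^4 - 4*m^3 - 35*m^2 + 57*m + 90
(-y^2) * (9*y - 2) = -9*y^3 + 2*y^2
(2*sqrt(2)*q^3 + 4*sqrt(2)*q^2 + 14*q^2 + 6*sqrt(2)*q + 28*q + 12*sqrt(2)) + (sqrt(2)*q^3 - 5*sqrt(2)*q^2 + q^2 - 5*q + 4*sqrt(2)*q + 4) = 3*sqrt(2)*q^3 - sqrt(2)*q^2 + 15*q^2 + 10*sqrt(2)*q + 23*q + 4 + 12*sqrt(2)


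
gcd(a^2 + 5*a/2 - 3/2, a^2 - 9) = a + 3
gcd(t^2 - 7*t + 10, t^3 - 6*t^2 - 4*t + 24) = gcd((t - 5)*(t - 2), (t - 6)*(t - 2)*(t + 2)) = t - 2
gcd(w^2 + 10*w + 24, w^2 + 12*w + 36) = w + 6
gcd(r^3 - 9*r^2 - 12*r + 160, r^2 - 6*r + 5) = r - 5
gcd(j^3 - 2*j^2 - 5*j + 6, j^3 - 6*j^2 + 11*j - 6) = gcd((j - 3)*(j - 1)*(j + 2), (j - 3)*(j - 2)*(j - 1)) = j^2 - 4*j + 3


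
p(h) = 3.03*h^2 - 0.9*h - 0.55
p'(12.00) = 71.82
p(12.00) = 424.97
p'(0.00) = -0.90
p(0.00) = -0.55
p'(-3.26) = -20.66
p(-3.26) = 34.59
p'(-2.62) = -16.78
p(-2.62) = 22.61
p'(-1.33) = -8.96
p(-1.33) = 6.01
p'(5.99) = 35.40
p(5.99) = 102.78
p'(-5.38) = -33.50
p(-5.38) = 91.99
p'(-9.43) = -58.05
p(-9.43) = 277.38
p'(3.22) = 18.61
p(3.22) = 27.97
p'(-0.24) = -2.35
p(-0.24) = -0.16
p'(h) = 6.06*h - 0.9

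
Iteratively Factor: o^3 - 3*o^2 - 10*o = (o - 5)*(o^2 + 2*o) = (o - 5)*(o + 2)*(o)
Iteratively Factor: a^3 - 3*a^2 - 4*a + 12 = (a + 2)*(a^2 - 5*a + 6) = (a - 2)*(a + 2)*(a - 3)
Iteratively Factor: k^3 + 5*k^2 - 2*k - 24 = (k + 3)*(k^2 + 2*k - 8) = (k - 2)*(k + 3)*(k + 4)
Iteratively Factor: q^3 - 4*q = (q - 2)*(q^2 + 2*q) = (q - 2)*(q + 2)*(q)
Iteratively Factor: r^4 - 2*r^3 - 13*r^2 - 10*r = (r + 2)*(r^3 - 4*r^2 - 5*r) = (r - 5)*(r + 2)*(r^2 + r) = r*(r - 5)*(r + 2)*(r + 1)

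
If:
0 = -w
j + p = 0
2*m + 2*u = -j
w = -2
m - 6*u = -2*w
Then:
No Solution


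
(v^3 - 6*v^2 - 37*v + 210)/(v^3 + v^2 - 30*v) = (v - 7)/v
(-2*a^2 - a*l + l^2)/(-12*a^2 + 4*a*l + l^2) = (a + l)/(6*a + l)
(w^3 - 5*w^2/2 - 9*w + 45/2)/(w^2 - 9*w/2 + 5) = (w^2 - 9)/(w - 2)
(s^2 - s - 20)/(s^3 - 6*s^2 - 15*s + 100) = 1/(s - 5)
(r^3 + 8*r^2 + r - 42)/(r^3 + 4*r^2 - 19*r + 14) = (r + 3)/(r - 1)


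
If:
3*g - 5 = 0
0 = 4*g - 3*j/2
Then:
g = 5/3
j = 40/9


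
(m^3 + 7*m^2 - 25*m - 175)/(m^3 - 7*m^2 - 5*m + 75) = (m^2 + 12*m + 35)/(m^2 - 2*m - 15)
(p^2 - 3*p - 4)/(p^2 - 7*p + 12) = (p + 1)/(p - 3)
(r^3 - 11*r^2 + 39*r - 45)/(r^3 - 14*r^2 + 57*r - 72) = (r - 5)/(r - 8)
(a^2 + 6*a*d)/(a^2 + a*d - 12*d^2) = a*(a + 6*d)/(a^2 + a*d - 12*d^2)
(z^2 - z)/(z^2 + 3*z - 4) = z/(z + 4)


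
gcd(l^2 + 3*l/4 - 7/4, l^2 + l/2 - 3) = 1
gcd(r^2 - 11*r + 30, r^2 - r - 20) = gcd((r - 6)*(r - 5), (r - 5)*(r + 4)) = r - 5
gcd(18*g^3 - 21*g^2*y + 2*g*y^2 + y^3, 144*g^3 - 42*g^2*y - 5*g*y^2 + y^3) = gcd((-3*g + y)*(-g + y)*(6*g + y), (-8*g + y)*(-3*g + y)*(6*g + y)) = -18*g^2 + 3*g*y + y^2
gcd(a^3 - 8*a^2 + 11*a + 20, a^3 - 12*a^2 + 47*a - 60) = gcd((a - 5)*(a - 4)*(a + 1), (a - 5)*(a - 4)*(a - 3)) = a^2 - 9*a + 20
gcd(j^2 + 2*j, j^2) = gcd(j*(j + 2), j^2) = j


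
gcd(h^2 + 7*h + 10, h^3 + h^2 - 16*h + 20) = h + 5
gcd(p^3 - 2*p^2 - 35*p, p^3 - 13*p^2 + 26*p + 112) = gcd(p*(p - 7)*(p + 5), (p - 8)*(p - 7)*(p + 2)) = p - 7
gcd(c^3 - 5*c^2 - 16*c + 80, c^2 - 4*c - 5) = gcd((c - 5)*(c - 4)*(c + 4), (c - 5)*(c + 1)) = c - 5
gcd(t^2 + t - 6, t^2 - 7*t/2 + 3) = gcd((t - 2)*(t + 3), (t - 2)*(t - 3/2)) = t - 2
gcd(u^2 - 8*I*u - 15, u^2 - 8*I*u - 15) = u^2 - 8*I*u - 15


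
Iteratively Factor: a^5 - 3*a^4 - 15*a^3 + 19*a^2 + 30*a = (a + 1)*(a^4 - 4*a^3 - 11*a^2 + 30*a) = (a - 2)*(a + 1)*(a^3 - 2*a^2 - 15*a) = a*(a - 2)*(a + 1)*(a^2 - 2*a - 15) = a*(a - 5)*(a - 2)*(a + 1)*(a + 3)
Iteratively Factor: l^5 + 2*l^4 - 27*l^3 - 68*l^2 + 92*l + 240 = (l + 4)*(l^4 - 2*l^3 - 19*l^2 + 8*l + 60) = (l + 2)*(l + 4)*(l^3 - 4*l^2 - 11*l + 30) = (l - 5)*(l + 2)*(l + 4)*(l^2 + l - 6) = (l - 5)*(l + 2)*(l + 3)*(l + 4)*(l - 2)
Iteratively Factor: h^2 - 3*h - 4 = (h + 1)*(h - 4)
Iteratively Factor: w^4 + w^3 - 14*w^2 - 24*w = (w + 3)*(w^3 - 2*w^2 - 8*w) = w*(w + 3)*(w^2 - 2*w - 8) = w*(w - 4)*(w + 3)*(w + 2)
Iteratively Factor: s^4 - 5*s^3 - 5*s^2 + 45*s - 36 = (s - 1)*(s^3 - 4*s^2 - 9*s + 36) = (s - 1)*(s + 3)*(s^2 - 7*s + 12) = (s - 4)*(s - 1)*(s + 3)*(s - 3)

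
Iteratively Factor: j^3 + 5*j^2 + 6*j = (j + 3)*(j^2 + 2*j) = (j + 2)*(j + 3)*(j)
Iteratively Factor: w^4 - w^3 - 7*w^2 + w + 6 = (w - 1)*(w^3 - 7*w - 6) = (w - 3)*(w - 1)*(w^2 + 3*w + 2) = (w - 3)*(w - 1)*(w + 2)*(w + 1)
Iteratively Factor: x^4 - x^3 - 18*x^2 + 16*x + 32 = (x + 4)*(x^3 - 5*x^2 + 2*x + 8) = (x + 1)*(x + 4)*(x^2 - 6*x + 8) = (x - 4)*(x + 1)*(x + 4)*(x - 2)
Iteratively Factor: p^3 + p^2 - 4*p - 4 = (p + 2)*(p^2 - p - 2) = (p - 2)*(p + 2)*(p + 1)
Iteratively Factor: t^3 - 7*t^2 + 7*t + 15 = (t + 1)*(t^2 - 8*t + 15) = (t - 5)*(t + 1)*(t - 3)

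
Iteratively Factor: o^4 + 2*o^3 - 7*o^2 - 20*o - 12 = (o - 3)*(o^3 + 5*o^2 + 8*o + 4) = (o - 3)*(o + 1)*(o^2 + 4*o + 4) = (o - 3)*(o + 1)*(o + 2)*(o + 2)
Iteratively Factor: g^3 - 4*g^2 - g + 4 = (g - 1)*(g^2 - 3*g - 4) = (g - 4)*(g - 1)*(g + 1)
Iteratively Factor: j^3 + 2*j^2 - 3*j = (j - 1)*(j^2 + 3*j) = (j - 1)*(j + 3)*(j)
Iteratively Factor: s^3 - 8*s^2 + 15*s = (s - 3)*(s^2 - 5*s) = (s - 5)*(s - 3)*(s)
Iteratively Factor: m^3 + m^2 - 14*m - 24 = (m + 2)*(m^2 - m - 12) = (m - 4)*(m + 2)*(m + 3)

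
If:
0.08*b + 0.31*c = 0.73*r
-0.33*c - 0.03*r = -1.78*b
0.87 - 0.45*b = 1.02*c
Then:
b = 0.15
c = 0.79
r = 0.35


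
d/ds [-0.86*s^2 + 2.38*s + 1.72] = 2.38 - 1.72*s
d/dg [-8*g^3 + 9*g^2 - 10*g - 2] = -24*g^2 + 18*g - 10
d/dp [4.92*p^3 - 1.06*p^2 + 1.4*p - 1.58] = 14.76*p^2 - 2.12*p + 1.4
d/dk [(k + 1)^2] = 2*k + 2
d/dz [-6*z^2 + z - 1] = 1 - 12*z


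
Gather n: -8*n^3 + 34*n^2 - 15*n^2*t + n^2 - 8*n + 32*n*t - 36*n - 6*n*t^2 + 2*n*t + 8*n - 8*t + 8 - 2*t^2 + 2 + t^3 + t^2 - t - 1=-8*n^3 + n^2*(35 - 15*t) + n*(-6*t^2 + 34*t - 36) + t^3 - t^2 - 9*t + 9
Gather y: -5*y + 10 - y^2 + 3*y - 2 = -y^2 - 2*y + 8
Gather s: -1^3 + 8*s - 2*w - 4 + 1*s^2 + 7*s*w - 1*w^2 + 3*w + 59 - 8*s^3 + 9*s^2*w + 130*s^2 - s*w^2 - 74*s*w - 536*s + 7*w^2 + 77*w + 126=-8*s^3 + s^2*(9*w + 131) + s*(-w^2 - 67*w - 528) + 6*w^2 + 78*w + 180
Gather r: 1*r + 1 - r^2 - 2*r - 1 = -r^2 - r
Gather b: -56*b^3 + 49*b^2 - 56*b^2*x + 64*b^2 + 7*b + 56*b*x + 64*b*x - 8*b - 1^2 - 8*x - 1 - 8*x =-56*b^3 + b^2*(113 - 56*x) + b*(120*x - 1) - 16*x - 2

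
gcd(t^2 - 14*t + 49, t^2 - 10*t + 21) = t - 7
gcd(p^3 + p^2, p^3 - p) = p^2 + p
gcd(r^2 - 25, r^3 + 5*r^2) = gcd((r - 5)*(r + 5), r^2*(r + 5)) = r + 5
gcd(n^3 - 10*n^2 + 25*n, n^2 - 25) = n - 5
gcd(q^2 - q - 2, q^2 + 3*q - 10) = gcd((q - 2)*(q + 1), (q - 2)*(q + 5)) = q - 2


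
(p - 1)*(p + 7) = p^2 + 6*p - 7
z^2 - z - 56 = (z - 8)*(z + 7)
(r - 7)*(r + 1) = r^2 - 6*r - 7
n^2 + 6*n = n*(n + 6)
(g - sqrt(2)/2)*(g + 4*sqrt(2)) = g^2 + 7*sqrt(2)*g/2 - 4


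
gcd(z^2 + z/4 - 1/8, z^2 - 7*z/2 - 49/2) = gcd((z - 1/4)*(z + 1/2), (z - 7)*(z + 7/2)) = 1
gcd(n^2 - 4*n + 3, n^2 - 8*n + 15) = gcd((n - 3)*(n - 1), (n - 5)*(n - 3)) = n - 3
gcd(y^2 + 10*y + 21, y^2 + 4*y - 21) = y + 7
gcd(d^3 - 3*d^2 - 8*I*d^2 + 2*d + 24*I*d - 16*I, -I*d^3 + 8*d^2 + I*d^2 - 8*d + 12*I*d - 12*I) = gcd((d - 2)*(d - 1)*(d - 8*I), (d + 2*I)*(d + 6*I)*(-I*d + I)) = d - 1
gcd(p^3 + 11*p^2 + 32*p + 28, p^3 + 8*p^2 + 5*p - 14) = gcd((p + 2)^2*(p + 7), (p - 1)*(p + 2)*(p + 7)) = p^2 + 9*p + 14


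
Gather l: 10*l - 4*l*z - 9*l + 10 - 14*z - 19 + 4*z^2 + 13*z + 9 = l*(1 - 4*z) + 4*z^2 - z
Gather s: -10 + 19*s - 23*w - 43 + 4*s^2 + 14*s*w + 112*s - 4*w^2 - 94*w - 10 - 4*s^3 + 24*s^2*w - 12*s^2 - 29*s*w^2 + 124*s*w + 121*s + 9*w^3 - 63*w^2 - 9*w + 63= -4*s^3 + s^2*(24*w - 8) + s*(-29*w^2 + 138*w + 252) + 9*w^3 - 67*w^2 - 126*w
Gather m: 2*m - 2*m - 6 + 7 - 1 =0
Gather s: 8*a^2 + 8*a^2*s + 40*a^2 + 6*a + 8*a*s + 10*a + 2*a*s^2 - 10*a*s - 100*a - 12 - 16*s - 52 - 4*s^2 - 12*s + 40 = 48*a^2 - 84*a + s^2*(2*a - 4) + s*(8*a^2 - 2*a - 28) - 24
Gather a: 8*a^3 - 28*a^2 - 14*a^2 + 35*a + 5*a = 8*a^3 - 42*a^2 + 40*a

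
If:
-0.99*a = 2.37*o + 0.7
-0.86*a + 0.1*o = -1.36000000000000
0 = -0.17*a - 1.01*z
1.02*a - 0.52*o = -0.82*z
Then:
No Solution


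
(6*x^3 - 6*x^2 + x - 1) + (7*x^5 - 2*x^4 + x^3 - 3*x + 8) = 7*x^5 - 2*x^4 + 7*x^3 - 6*x^2 - 2*x + 7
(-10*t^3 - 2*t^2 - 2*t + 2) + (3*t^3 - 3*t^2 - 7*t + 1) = -7*t^3 - 5*t^2 - 9*t + 3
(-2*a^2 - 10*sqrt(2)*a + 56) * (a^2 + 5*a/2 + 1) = -2*a^4 - 10*sqrt(2)*a^3 - 5*a^3 - 25*sqrt(2)*a^2 + 54*a^2 - 10*sqrt(2)*a + 140*a + 56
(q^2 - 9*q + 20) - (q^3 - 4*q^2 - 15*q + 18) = -q^3 + 5*q^2 + 6*q + 2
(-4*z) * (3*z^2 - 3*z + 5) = -12*z^3 + 12*z^2 - 20*z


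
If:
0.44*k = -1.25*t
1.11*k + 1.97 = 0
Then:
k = -1.77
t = 0.62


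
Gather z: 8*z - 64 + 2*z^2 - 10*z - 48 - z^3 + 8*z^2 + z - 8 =-z^3 + 10*z^2 - z - 120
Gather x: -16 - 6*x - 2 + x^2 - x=x^2 - 7*x - 18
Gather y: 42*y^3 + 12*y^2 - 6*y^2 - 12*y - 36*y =42*y^3 + 6*y^2 - 48*y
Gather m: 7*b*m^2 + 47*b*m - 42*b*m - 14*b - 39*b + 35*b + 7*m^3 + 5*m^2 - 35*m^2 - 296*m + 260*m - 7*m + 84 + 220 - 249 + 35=-18*b + 7*m^3 + m^2*(7*b - 30) + m*(5*b - 43) + 90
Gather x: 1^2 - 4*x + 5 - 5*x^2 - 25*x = -5*x^2 - 29*x + 6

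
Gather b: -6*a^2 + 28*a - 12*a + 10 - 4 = -6*a^2 + 16*a + 6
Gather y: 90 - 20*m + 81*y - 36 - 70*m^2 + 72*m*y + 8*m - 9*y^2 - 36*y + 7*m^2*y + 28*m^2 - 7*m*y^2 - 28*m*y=-42*m^2 - 12*m + y^2*(-7*m - 9) + y*(7*m^2 + 44*m + 45) + 54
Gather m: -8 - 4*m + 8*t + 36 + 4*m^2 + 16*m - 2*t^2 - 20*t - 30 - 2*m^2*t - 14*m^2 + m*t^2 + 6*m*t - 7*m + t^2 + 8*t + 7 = m^2*(-2*t - 10) + m*(t^2 + 6*t + 5) - t^2 - 4*t + 5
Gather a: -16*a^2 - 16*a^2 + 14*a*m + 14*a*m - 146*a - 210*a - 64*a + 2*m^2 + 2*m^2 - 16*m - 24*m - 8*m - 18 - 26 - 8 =-32*a^2 + a*(28*m - 420) + 4*m^2 - 48*m - 52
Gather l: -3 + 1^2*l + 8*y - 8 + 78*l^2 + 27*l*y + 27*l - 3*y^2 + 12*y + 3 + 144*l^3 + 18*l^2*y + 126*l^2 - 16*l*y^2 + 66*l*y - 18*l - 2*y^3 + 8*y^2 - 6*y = 144*l^3 + l^2*(18*y + 204) + l*(-16*y^2 + 93*y + 10) - 2*y^3 + 5*y^2 + 14*y - 8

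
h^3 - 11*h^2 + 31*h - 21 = (h - 7)*(h - 3)*(h - 1)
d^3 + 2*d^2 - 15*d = d*(d - 3)*(d + 5)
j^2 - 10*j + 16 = (j - 8)*(j - 2)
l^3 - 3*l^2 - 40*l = l*(l - 8)*(l + 5)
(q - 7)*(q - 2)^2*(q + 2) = q^4 - 9*q^3 + 10*q^2 + 36*q - 56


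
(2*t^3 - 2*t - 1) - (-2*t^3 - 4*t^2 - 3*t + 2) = 4*t^3 + 4*t^2 + t - 3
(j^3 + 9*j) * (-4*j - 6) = -4*j^4 - 6*j^3 - 36*j^2 - 54*j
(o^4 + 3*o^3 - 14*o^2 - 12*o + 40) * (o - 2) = o^5 + o^4 - 20*o^3 + 16*o^2 + 64*o - 80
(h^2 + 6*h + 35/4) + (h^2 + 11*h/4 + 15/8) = 2*h^2 + 35*h/4 + 85/8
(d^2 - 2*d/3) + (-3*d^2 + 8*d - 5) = -2*d^2 + 22*d/3 - 5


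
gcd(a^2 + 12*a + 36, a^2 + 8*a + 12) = a + 6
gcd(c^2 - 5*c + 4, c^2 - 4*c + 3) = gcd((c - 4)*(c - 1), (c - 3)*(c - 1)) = c - 1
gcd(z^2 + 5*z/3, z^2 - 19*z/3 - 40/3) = z + 5/3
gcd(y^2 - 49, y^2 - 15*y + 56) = y - 7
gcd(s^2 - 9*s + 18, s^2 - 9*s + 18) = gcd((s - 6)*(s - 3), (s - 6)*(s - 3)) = s^2 - 9*s + 18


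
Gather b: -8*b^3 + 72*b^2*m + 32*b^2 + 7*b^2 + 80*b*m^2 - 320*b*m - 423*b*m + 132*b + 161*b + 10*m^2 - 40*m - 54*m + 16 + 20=-8*b^3 + b^2*(72*m + 39) + b*(80*m^2 - 743*m + 293) + 10*m^2 - 94*m + 36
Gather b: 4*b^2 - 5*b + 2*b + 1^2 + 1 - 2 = 4*b^2 - 3*b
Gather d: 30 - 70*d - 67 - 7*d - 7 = -77*d - 44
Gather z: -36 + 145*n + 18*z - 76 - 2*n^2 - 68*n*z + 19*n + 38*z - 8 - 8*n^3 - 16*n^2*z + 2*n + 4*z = -8*n^3 - 2*n^2 + 166*n + z*(-16*n^2 - 68*n + 60) - 120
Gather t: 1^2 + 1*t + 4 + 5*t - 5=6*t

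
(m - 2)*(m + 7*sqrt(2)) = m^2 - 2*m + 7*sqrt(2)*m - 14*sqrt(2)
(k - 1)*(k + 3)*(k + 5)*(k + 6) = k^4 + 13*k^3 + 49*k^2 + 27*k - 90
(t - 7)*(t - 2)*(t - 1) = t^3 - 10*t^2 + 23*t - 14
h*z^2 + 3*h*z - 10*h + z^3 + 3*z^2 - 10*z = (h + z)*(z - 2)*(z + 5)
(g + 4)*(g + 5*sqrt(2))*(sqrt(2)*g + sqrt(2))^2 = 2*g^4 + 12*g^3 + 10*sqrt(2)*g^3 + 18*g^2 + 60*sqrt(2)*g^2 + 8*g + 90*sqrt(2)*g + 40*sqrt(2)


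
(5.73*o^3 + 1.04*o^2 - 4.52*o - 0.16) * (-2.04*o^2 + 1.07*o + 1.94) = -11.6892*o^5 + 4.0095*o^4 + 21.4498*o^3 - 2.4924*o^2 - 8.94*o - 0.3104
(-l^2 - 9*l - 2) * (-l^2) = l^4 + 9*l^3 + 2*l^2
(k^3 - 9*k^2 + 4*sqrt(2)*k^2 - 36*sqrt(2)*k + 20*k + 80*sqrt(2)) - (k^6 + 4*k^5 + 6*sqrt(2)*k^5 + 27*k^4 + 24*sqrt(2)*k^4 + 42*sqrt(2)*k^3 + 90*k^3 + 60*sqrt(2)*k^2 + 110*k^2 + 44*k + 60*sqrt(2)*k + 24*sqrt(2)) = -k^6 - 6*sqrt(2)*k^5 - 4*k^5 - 24*sqrt(2)*k^4 - 27*k^4 - 89*k^3 - 42*sqrt(2)*k^3 - 119*k^2 - 56*sqrt(2)*k^2 - 96*sqrt(2)*k - 24*k + 56*sqrt(2)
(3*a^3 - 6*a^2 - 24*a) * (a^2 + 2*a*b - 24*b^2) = 3*a^5 + 6*a^4*b - 6*a^4 - 72*a^3*b^2 - 12*a^3*b - 24*a^3 + 144*a^2*b^2 - 48*a^2*b + 576*a*b^2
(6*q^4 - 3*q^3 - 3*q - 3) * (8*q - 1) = 48*q^5 - 30*q^4 + 3*q^3 - 24*q^2 - 21*q + 3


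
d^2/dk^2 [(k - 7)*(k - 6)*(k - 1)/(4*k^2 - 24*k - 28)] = 7/(k^3 + 3*k^2 + 3*k + 1)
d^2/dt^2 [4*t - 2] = 0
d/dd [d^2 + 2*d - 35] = 2*d + 2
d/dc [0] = 0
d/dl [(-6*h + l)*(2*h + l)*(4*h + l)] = -28*h^2 + 3*l^2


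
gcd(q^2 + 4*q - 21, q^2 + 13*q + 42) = q + 7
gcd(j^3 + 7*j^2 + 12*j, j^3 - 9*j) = j^2 + 3*j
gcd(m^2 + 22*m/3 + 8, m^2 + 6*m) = m + 6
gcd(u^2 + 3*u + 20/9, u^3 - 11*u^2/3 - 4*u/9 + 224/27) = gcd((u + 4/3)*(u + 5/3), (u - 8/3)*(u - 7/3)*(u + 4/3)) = u + 4/3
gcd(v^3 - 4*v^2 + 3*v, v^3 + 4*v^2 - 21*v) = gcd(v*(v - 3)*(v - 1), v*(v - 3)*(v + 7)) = v^2 - 3*v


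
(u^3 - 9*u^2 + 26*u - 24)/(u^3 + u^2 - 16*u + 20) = (u^2 - 7*u + 12)/(u^2 + 3*u - 10)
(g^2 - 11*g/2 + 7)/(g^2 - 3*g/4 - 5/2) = 2*(2*g - 7)/(4*g + 5)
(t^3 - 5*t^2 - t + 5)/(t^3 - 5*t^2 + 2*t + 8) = (t^2 - 6*t + 5)/(t^2 - 6*t + 8)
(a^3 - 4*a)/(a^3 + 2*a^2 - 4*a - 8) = a/(a + 2)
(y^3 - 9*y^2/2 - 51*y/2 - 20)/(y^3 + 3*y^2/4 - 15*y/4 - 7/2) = 2*(2*y^2 - 11*y - 40)/(4*y^2 - y - 14)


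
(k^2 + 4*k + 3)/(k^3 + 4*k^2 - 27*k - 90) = (k + 1)/(k^2 + k - 30)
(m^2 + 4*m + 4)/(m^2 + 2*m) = (m + 2)/m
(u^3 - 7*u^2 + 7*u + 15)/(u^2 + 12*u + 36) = (u^3 - 7*u^2 + 7*u + 15)/(u^2 + 12*u + 36)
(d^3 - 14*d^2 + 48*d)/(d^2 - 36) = d*(d - 8)/(d + 6)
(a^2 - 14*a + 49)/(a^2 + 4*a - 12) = (a^2 - 14*a + 49)/(a^2 + 4*a - 12)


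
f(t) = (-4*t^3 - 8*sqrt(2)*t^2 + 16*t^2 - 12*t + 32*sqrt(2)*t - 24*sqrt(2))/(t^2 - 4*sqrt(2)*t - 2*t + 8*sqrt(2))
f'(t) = (-2*t + 2 + 4*sqrt(2))*(-4*t^3 - 8*sqrt(2)*t^2 + 16*t^2 - 12*t + 32*sqrt(2)*t - 24*sqrt(2))/(t^2 - 4*sqrt(2)*t - 2*t + 8*sqrt(2))^2 + (-12*t^2 - 16*sqrt(2)*t + 32*t - 12 + 32*sqrt(2))/(t^2 - 4*sqrt(2)*t - 2*t + 8*sqrt(2)) = 4*(-t^4 + 4*t^3 + 8*sqrt(2)*t^3 - 44*sqrt(2)*t^2 + 11*t^2 - 64*t + 76*sqrt(2)*t - 36*sqrt(2) + 80)/(t^4 - 8*sqrt(2)*t^3 - 4*t^3 + 36*t^2 + 32*sqrt(2)*t^2 - 128*t - 32*sqrt(2)*t + 128)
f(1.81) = 24.47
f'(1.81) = 150.06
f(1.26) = 2.27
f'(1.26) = 11.58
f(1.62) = 9.92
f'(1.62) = 39.62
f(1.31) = 2.89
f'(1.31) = 13.17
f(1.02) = 0.13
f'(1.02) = 6.84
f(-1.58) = -2.28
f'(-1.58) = -1.40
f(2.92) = -1.40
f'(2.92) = 17.57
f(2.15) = -37.00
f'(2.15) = 240.07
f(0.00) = -3.00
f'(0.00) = 0.91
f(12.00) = -92.57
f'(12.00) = -1.09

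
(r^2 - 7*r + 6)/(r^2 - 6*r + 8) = (r^2 - 7*r + 6)/(r^2 - 6*r + 8)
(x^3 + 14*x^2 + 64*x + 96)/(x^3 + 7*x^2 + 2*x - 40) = (x^2 + 10*x + 24)/(x^2 + 3*x - 10)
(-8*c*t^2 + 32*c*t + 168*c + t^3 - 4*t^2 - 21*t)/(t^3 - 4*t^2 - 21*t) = (-8*c + t)/t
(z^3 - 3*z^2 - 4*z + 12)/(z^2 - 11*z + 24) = (z^2 - 4)/(z - 8)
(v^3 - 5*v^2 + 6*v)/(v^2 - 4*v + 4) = v*(v - 3)/(v - 2)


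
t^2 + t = t*(t + 1)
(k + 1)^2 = k^2 + 2*k + 1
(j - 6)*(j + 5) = j^2 - j - 30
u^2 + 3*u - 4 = (u - 1)*(u + 4)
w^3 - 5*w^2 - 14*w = w*(w - 7)*(w + 2)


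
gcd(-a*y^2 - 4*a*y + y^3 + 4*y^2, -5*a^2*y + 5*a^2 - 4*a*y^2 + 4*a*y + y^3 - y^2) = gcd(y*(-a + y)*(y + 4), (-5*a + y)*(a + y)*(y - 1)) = 1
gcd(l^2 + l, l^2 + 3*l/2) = l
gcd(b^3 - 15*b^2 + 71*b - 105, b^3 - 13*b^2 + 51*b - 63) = b^2 - 10*b + 21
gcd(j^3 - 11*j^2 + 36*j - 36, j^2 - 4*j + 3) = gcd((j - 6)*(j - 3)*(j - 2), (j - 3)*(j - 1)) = j - 3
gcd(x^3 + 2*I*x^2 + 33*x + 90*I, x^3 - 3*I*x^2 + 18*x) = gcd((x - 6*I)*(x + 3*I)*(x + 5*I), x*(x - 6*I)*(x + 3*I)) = x^2 - 3*I*x + 18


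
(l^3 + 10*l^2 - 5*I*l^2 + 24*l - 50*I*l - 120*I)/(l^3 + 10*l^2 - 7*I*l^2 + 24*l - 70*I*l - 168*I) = (l - 5*I)/(l - 7*I)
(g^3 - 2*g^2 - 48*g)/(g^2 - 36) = g*(g - 8)/(g - 6)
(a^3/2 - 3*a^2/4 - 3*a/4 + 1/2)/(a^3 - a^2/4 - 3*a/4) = (-2*a^3 + 3*a^2 + 3*a - 2)/(a*(-4*a^2 + a + 3))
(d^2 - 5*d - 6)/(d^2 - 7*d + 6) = (d + 1)/(d - 1)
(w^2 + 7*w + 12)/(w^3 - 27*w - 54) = (w + 4)/(w^2 - 3*w - 18)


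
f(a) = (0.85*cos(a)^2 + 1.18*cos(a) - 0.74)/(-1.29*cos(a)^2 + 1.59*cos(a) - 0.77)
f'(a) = (-2.58*sin(a)*cos(a) + 1.59*sin(a))*(0.85*cos(a)^2 + 1.18*cos(a) - 0.74)/(-1.29*cos(a)^2 + 1.59*cos(a) - 0.77)^2 + (-1.7*sin(a)*cos(a) - 1.18*sin(a))/(-1.29*cos(a)^2 + 1.59*cos(a) - 0.77) = (-2.8737*cos(a)^2 + 3.2182*cos(a) - 0.268)*sin(a)/(1.6641*cos(a)^4 - 4.1022*cos(a)^3 + 4.5147*cos(a)^2 - 2.4486*cos(a) + 0.5929)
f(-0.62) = -2.37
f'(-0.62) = -2.38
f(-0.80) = -1.72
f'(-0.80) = -5.00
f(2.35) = 0.46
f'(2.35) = -0.44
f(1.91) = 0.72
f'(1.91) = -0.75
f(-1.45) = 0.98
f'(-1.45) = -0.22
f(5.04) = 0.69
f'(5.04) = -2.90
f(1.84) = 0.77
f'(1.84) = -0.78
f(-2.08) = 0.60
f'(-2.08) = 0.64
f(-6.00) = -2.72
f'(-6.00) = 0.26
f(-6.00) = -2.72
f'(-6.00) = 0.26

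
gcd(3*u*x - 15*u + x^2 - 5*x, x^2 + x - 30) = x - 5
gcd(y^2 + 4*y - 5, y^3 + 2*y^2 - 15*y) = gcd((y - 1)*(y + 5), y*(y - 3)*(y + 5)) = y + 5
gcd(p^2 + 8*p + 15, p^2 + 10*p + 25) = p + 5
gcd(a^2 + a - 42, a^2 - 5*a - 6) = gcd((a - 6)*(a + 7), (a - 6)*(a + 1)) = a - 6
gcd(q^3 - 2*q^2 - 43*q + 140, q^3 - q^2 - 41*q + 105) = q^2 + 2*q - 35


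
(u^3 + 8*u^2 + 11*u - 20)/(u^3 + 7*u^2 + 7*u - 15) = (u + 4)/(u + 3)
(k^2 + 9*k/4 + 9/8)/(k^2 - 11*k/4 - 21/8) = (2*k + 3)/(2*k - 7)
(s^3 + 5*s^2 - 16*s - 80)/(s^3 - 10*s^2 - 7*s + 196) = (s^2 + s - 20)/(s^2 - 14*s + 49)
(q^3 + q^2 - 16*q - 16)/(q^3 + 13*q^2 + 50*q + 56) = (q^2 - 3*q - 4)/(q^2 + 9*q + 14)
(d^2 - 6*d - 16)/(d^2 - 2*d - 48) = (d + 2)/(d + 6)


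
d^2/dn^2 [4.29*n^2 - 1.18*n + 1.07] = 8.58000000000000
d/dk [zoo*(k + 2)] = zoo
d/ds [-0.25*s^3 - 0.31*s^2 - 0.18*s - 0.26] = -0.75*s^2 - 0.62*s - 0.18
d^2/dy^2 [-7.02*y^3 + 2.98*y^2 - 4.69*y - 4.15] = 5.96 - 42.12*y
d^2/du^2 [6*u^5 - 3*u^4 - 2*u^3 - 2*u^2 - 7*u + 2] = 120*u^3 - 36*u^2 - 12*u - 4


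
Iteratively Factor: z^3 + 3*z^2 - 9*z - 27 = (z + 3)*(z^2 - 9) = (z - 3)*(z + 3)*(z + 3)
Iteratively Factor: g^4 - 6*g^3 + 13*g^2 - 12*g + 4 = (g - 1)*(g^3 - 5*g^2 + 8*g - 4) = (g - 2)*(g - 1)*(g^2 - 3*g + 2) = (g - 2)^2*(g - 1)*(g - 1)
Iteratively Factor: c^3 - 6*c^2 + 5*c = (c)*(c^2 - 6*c + 5) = c*(c - 5)*(c - 1)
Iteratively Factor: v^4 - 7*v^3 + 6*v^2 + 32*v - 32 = (v - 4)*(v^3 - 3*v^2 - 6*v + 8) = (v - 4)^2*(v^2 + v - 2) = (v - 4)^2*(v + 2)*(v - 1)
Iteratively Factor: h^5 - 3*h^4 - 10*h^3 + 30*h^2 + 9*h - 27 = (h - 3)*(h^4 - 10*h^2 + 9) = (h - 3)^2*(h^3 + 3*h^2 - h - 3) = (h - 3)^2*(h + 3)*(h^2 - 1) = (h - 3)^2*(h - 1)*(h + 3)*(h + 1)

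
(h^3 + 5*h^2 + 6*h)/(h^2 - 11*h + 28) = h*(h^2 + 5*h + 6)/(h^2 - 11*h + 28)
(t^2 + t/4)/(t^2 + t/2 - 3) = t*(4*t + 1)/(2*(2*t^2 + t - 6))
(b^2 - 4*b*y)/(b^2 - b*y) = (b - 4*y)/(b - y)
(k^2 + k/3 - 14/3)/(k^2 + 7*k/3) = (k - 2)/k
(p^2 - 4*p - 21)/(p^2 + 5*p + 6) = (p - 7)/(p + 2)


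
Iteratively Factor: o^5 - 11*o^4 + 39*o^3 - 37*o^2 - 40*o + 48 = (o + 1)*(o^4 - 12*o^3 + 51*o^2 - 88*o + 48) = (o - 1)*(o + 1)*(o^3 - 11*o^2 + 40*o - 48) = (o - 4)*(o - 1)*(o + 1)*(o^2 - 7*o + 12) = (o - 4)*(o - 3)*(o - 1)*(o + 1)*(o - 4)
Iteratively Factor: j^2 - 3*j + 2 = (j - 1)*(j - 2)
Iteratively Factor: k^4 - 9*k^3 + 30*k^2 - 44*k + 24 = (k - 2)*(k^3 - 7*k^2 + 16*k - 12) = (k - 2)^2*(k^2 - 5*k + 6) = (k - 2)^3*(k - 3)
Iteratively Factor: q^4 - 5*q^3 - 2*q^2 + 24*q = (q - 3)*(q^3 - 2*q^2 - 8*q) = q*(q - 3)*(q^2 - 2*q - 8) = q*(q - 3)*(q + 2)*(q - 4)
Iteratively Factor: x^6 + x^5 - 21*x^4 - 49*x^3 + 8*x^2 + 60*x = (x + 3)*(x^5 - 2*x^4 - 15*x^3 - 4*x^2 + 20*x) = (x + 2)*(x + 3)*(x^4 - 4*x^3 - 7*x^2 + 10*x) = (x + 2)^2*(x + 3)*(x^3 - 6*x^2 + 5*x) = x*(x + 2)^2*(x + 3)*(x^2 - 6*x + 5) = x*(x - 1)*(x + 2)^2*(x + 3)*(x - 5)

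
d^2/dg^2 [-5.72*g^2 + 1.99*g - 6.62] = -11.4400000000000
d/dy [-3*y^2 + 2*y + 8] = 2 - 6*y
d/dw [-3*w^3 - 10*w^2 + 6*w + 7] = -9*w^2 - 20*w + 6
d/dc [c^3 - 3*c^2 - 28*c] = 3*c^2 - 6*c - 28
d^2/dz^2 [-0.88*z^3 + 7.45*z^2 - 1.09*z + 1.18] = 14.9 - 5.28*z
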